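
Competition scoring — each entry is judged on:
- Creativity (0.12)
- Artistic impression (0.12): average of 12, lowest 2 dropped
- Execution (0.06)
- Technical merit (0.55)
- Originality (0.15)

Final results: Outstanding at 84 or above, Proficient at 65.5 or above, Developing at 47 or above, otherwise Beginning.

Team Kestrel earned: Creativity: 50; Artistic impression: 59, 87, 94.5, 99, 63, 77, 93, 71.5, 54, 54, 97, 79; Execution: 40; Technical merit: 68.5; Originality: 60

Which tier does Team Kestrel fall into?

Artistic impression: drop 54, 54 → average of remaining 10 = 820/10 = 82
Weighted total:
  Creativity 50 × 0.12 = 6
  Artistic impression 82 × 0.12 = 9.84
  Execution 40 × 0.06 = 2.4
  Technical merit 68.5 × 0.55 = 37.675
  Originality 60 × 0.15 = 9
Sum = 64.915
64.915 is ≥ 47 and < 65.5 → Developing

Developing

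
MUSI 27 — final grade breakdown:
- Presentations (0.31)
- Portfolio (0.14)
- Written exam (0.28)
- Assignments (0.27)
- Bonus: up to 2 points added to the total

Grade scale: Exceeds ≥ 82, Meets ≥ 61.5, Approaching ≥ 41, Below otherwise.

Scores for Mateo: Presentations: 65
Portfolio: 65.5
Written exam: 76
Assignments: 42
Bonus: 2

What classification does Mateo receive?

Weighted total:
  Presentations 65 × 0.31 = 20.15
  Portfolio 65.5 × 0.14 = 9.17
  Written exam 76 × 0.28 = 21.28
  Assignments 42 × 0.27 = 11.34
Sum = 61.94
Bonus: 61.94 + 2 = 63.94
63.94 is ≥ 61.5 and < 82 → Meets

Meets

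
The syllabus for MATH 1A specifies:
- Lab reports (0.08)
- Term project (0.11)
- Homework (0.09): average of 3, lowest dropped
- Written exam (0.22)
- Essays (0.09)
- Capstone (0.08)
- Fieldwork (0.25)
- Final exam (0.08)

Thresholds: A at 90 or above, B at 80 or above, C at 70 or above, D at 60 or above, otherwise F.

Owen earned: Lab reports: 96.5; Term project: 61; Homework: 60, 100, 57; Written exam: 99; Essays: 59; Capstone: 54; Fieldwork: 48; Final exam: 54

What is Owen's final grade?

D

Homework: drop 57 → average of remaining 2 = 160/2 = 80
Weighted total:
  Lab reports 96.5 × 0.08 = 7.72
  Term project 61 × 0.11 = 6.71
  Homework 80 × 0.09 = 7.2
  Written exam 99 × 0.22 = 21.78
  Essays 59 × 0.09 = 5.31
  Capstone 54 × 0.08 = 4.32
  Fieldwork 48 × 0.25 = 12
  Final exam 54 × 0.08 = 4.32
Sum = 69.36
69.36 is ≥ 60 and < 70 → D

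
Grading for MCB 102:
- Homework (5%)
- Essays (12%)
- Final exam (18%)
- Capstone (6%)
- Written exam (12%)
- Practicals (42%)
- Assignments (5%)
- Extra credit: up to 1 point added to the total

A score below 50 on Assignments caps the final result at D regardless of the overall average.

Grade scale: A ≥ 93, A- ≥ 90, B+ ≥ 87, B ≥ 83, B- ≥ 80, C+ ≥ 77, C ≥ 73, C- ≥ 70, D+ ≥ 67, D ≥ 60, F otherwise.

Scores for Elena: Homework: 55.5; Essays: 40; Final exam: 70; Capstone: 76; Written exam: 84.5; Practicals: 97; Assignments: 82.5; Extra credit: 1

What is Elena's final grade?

B-

Assignments score 82.5 ≥ 50: minimum met.
Weighted total:
  Homework 55.5 × 0.05 = 2.775
  Essays 40 × 0.12 = 4.8
  Final exam 70 × 0.18 = 12.6
  Capstone 76 × 0.06 = 4.56
  Written exam 84.5 × 0.12 = 10.14
  Practicals 97 × 0.42 = 40.74
  Assignments 82.5 × 0.05 = 4.125
Sum = 79.74
Extra credit: 79.74 + 1 = 80.74
80.74 is ≥ 80 and < 83 → B-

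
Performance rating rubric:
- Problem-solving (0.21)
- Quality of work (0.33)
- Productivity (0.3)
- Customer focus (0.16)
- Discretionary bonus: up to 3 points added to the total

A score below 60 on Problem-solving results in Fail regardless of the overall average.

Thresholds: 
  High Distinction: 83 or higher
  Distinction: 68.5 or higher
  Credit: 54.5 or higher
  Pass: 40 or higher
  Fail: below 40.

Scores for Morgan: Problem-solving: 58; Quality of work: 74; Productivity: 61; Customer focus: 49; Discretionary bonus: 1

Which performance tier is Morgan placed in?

Problem-solving score 58 < 60: minimum not met.
Weighted total:
  Problem-solving 58 × 0.21 = 12.18
  Quality of work 74 × 0.33 = 24.42
  Productivity 61 × 0.3 = 18.3
  Customer focus 49 × 0.16 = 7.84
Sum = 62.74
Discretionary bonus: 62.74 + 1 = 63.74
Because the Problem-solving minimum was not met, the result is Fail.

Fail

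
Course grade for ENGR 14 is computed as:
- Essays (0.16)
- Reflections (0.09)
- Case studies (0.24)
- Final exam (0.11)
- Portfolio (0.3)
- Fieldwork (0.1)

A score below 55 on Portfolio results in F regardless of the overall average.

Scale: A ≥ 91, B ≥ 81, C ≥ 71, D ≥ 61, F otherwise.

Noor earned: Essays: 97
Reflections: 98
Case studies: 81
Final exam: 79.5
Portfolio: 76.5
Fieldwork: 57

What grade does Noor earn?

Portfolio score 76.5 ≥ 55: minimum met.
Weighted total:
  Essays 97 × 0.16 = 15.52
  Reflections 98 × 0.09 = 8.82
  Case studies 81 × 0.24 = 19.44
  Final exam 79.5 × 0.11 = 8.745
  Portfolio 76.5 × 0.3 = 22.95
  Fieldwork 57 × 0.1 = 5.7
Sum = 81.175
81.175 is ≥ 81 and < 91 → B

B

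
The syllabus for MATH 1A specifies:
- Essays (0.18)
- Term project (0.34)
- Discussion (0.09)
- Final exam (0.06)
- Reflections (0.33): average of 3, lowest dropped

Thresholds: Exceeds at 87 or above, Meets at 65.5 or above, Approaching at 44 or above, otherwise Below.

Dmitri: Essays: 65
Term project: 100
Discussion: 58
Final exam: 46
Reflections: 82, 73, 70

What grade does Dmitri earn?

Meets

Reflections: drop 70 → average of remaining 2 = 155/2 = 77.5
Weighted total:
  Essays 65 × 0.18 = 11.7
  Term project 100 × 0.34 = 34
  Discussion 58 × 0.09 = 5.22
  Final exam 46 × 0.06 = 2.76
  Reflections 77.5 × 0.33 = 25.575
Sum = 79.255
79.255 is ≥ 65.5 and < 87 → Meets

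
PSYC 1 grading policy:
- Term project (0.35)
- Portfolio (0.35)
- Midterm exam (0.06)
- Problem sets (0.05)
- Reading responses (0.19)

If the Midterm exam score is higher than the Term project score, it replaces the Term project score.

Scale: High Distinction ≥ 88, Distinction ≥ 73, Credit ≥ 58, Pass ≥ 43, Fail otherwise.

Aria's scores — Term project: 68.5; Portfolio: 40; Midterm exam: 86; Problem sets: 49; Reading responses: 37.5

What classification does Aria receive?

Midterm exam (86) > Term project (68.5), so Term project counts as 86.
Weighted total:
  Term project 86 × 0.35 = 30.1
  Portfolio 40 × 0.35 = 14
  Midterm exam 86 × 0.06 = 5.16
  Problem sets 49 × 0.05 = 2.45
  Reading responses 37.5 × 0.19 = 7.125
Sum = 58.835
58.835 is ≥ 58 and < 73 → Credit

Credit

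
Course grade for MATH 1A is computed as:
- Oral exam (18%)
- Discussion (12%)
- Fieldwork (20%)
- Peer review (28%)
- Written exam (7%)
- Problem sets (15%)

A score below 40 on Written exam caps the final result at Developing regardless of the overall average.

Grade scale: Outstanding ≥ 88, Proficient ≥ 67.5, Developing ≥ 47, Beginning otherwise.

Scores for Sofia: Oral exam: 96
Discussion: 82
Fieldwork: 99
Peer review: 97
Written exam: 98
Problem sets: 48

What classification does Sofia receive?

Written exam score 98 ≥ 40: minimum met.
Weighted total:
  Oral exam 96 × 0.18 = 17.28
  Discussion 82 × 0.12 = 9.84
  Fieldwork 99 × 0.2 = 19.8
  Peer review 97 × 0.28 = 27.16
  Written exam 98 × 0.07 = 6.86
  Problem sets 48 × 0.15 = 7.2
Sum = 88.14
88.14 ≥ 88 → Outstanding

Outstanding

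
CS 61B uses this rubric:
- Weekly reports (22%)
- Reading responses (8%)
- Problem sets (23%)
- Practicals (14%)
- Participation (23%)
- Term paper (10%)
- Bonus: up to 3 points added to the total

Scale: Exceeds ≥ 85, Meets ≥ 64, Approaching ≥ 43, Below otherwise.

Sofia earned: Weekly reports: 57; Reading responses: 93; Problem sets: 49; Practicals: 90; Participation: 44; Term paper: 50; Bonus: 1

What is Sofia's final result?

Approaching

Weighted total:
  Weekly reports 57 × 0.22 = 12.54
  Reading responses 93 × 0.08 = 7.44
  Problem sets 49 × 0.23 = 11.27
  Practicals 90 × 0.14 = 12.6
  Participation 44 × 0.23 = 10.12
  Term paper 50 × 0.1 = 5
Sum = 58.97
Bonus: 58.97 + 1 = 59.97
59.97 is ≥ 43 and < 64 → Approaching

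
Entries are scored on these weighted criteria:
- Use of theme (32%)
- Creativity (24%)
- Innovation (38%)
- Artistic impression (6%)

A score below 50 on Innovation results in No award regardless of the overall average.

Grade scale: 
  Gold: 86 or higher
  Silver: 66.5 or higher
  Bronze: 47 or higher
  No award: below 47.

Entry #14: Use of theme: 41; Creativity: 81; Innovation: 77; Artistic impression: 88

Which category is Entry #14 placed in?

Innovation score 77 ≥ 50: minimum met.
Weighted total:
  Use of theme 41 × 0.32 = 13.12
  Creativity 81 × 0.24 = 19.44
  Innovation 77 × 0.38 = 29.26
  Artistic impression 88 × 0.06 = 5.28
Sum = 67.1
67.1 is ≥ 66.5 and < 86 → Silver

Silver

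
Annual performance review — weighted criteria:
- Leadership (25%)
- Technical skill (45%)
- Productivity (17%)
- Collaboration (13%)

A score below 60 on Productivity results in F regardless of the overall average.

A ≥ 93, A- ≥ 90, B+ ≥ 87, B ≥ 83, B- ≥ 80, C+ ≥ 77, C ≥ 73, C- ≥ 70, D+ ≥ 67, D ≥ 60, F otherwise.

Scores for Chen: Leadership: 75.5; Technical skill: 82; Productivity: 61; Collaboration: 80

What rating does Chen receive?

C

Productivity score 61 ≥ 60: minimum met.
Weighted total:
  Leadership 75.5 × 0.25 = 18.875
  Technical skill 82 × 0.45 = 36.9
  Productivity 61 × 0.17 = 10.37
  Collaboration 80 × 0.13 = 10.4
Sum = 76.545
76.545 is ≥ 73 and < 77 → C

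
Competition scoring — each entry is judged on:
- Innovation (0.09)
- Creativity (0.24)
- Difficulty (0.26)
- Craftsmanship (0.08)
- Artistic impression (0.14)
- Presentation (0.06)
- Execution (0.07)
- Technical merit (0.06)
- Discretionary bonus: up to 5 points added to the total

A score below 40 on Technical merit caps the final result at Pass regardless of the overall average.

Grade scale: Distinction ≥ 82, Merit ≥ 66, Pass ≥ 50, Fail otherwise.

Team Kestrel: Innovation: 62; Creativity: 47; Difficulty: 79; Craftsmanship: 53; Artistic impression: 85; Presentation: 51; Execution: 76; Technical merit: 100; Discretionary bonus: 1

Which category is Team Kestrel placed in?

Merit

Technical merit score 100 ≥ 40: minimum met.
Weighted total:
  Innovation 62 × 0.09 = 5.58
  Creativity 47 × 0.24 = 11.28
  Difficulty 79 × 0.26 = 20.54
  Craftsmanship 53 × 0.08 = 4.24
  Artistic impression 85 × 0.14 = 11.9
  Presentation 51 × 0.06 = 3.06
  Execution 76 × 0.07 = 5.32
  Technical merit 100 × 0.06 = 6
Sum = 67.92
Discretionary bonus: 67.92 + 1 = 68.92
68.92 is ≥ 66 and < 82 → Merit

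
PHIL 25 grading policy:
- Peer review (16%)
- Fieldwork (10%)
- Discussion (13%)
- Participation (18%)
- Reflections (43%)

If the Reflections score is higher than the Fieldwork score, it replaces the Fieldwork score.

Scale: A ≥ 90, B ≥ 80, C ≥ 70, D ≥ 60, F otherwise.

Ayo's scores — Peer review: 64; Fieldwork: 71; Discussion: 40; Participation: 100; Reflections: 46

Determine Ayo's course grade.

Reflections (46) ≤ Fieldwork (71), so Fieldwork stays at 71.
Weighted total:
  Peer review 64 × 0.16 = 10.24
  Fieldwork 71 × 0.1 = 7.1
  Discussion 40 × 0.13 = 5.2
  Participation 100 × 0.18 = 18
  Reflections 46 × 0.43 = 19.78
Sum = 60.32
60.32 is ≥ 60 and < 70 → D

D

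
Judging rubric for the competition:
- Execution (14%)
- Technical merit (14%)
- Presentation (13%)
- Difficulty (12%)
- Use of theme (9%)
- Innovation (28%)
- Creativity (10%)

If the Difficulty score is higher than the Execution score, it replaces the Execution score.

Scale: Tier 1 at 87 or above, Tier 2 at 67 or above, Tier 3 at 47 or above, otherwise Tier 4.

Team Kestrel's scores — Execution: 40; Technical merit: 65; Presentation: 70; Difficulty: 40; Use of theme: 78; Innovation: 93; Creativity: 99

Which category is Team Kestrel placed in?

Difficulty (40) ≤ Execution (40), so Execution stays at 40.
Weighted total:
  Execution 40 × 0.14 = 5.6
  Technical merit 65 × 0.14 = 9.1
  Presentation 70 × 0.13 = 9.1
  Difficulty 40 × 0.12 = 4.8
  Use of theme 78 × 0.09 = 7.02
  Innovation 93 × 0.28 = 26.04
  Creativity 99 × 0.1 = 9.9
Sum = 71.56
71.56 is ≥ 67 and < 87 → Tier 2

Tier 2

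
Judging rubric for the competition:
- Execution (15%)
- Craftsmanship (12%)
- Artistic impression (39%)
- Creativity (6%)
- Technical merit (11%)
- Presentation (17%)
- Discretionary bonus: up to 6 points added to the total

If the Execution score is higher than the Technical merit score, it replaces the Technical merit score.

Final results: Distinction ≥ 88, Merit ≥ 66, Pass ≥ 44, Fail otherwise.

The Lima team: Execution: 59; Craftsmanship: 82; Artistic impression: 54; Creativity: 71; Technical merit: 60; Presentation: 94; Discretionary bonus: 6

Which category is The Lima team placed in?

Merit

Execution (59) ≤ Technical merit (60), so Technical merit stays at 60.
Weighted total:
  Execution 59 × 0.15 = 8.85
  Craftsmanship 82 × 0.12 = 9.84
  Artistic impression 54 × 0.39 = 21.06
  Creativity 71 × 0.06 = 4.26
  Technical merit 60 × 0.11 = 6.6
  Presentation 94 × 0.17 = 15.98
Sum = 66.59
Discretionary bonus: 66.59 + 6 = 72.59
72.59 is ≥ 66 and < 88 → Merit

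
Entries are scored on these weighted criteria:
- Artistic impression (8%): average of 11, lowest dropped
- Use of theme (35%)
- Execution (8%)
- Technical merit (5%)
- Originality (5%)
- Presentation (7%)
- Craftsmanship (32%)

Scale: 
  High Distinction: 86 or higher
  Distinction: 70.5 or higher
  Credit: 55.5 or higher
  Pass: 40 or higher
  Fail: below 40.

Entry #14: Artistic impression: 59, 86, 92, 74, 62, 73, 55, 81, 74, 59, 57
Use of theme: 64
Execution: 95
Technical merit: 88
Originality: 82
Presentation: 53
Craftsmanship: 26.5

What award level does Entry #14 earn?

Artistic impression: drop 55 → average of remaining 10 = 717/10 = 71.7
Weighted total:
  Artistic impression 71.7 × 0.08 = 5.736
  Use of theme 64 × 0.35 = 22.4
  Execution 95 × 0.08 = 7.6
  Technical merit 88 × 0.05 = 4.4
  Originality 82 × 0.05 = 4.1
  Presentation 53 × 0.07 = 3.71
  Craftsmanship 26.5 × 0.32 = 8.48
Sum = 56.426
56.426 is ≥ 55.5 and < 70.5 → Credit

Credit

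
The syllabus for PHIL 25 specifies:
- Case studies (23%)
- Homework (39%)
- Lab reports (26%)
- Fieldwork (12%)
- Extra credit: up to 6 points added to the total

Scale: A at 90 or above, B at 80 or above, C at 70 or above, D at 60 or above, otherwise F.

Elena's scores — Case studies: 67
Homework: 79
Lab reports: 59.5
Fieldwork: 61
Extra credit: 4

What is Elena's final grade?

C

Weighted total:
  Case studies 67 × 0.23 = 15.41
  Homework 79 × 0.39 = 30.81
  Lab reports 59.5 × 0.26 = 15.47
  Fieldwork 61 × 0.12 = 7.32
Sum = 69.01
Extra credit: 69.01 + 4 = 73.01
73.01 is ≥ 70 and < 80 → C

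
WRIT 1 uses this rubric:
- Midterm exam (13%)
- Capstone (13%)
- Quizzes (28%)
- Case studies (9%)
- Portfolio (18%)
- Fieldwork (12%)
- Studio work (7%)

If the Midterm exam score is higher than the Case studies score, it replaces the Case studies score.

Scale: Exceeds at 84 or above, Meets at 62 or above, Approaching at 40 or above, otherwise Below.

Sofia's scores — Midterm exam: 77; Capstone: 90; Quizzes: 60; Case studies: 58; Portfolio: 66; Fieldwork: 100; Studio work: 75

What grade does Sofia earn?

Meets

Midterm exam (77) > Case studies (58), so Case studies counts as 77.
Weighted total:
  Midterm exam 77 × 0.13 = 10.01
  Capstone 90 × 0.13 = 11.7
  Quizzes 60 × 0.28 = 16.8
  Case studies 77 × 0.09 = 6.93
  Portfolio 66 × 0.18 = 11.88
  Fieldwork 100 × 0.12 = 12
  Studio work 75 × 0.07 = 5.25
Sum = 74.57
74.57 is ≥ 62 and < 84 → Meets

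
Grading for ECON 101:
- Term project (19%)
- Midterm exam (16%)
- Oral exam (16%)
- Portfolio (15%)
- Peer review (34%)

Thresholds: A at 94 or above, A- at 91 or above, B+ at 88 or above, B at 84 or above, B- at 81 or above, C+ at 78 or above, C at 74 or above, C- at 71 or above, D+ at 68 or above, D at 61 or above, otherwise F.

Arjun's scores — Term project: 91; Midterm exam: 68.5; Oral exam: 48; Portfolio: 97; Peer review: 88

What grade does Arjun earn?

Weighted total:
  Term project 91 × 0.19 = 17.29
  Midterm exam 68.5 × 0.16 = 10.96
  Oral exam 48 × 0.16 = 7.68
  Portfolio 97 × 0.15 = 14.55
  Peer review 88 × 0.34 = 29.92
Sum = 80.4
80.4 is ≥ 78 and < 81 → C+

C+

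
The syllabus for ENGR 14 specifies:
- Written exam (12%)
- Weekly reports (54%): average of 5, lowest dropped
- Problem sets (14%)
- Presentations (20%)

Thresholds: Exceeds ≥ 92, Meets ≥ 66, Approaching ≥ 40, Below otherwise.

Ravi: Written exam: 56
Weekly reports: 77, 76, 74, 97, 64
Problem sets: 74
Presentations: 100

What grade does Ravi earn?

Weekly reports: drop 64 → average of remaining 4 = 324/4 = 81
Weighted total:
  Written exam 56 × 0.12 = 6.72
  Weekly reports 81 × 0.54 = 43.74
  Problem sets 74 × 0.14 = 10.36
  Presentations 100 × 0.2 = 20
Sum = 80.82
80.82 is ≥ 66 and < 92 → Meets

Meets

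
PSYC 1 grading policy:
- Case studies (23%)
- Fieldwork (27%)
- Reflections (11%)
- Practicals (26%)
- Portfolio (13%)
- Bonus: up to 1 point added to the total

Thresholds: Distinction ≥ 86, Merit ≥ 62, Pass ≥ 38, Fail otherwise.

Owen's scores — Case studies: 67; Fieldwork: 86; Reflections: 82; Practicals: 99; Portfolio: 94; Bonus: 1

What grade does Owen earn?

Distinction

Weighted total:
  Case studies 67 × 0.23 = 15.41
  Fieldwork 86 × 0.27 = 23.22
  Reflections 82 × 0.11 = 9.02
  Practicals 99 × 0.26 = 25.74
  Portfolio 94 × 0.13 = 12.22
Sum = 85.61
Bonus: 85.61 + 1 = 86.61
86.61 ≥ 86 → Distinction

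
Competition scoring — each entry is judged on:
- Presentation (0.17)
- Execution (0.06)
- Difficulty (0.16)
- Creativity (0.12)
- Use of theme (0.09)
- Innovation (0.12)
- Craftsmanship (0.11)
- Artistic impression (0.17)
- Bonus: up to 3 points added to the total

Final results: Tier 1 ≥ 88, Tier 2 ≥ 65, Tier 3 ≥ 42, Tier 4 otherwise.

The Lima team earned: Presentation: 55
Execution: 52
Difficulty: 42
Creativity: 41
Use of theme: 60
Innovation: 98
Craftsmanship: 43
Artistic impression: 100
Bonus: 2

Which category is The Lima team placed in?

Weighted total:
  Presentation 55 × 0.17 = 9.35
  Execution 52 × 0.06 = 3.12
  Difficulty 42 × 0.16 = 6.72
  Creativity 41 × 0.12 = 4.92
  Use of theme 60 × 0.09 = 5.4
  Innovation 98 × 0.12 = 11.76
  Craftsmanship 43 × 0.11 = 4.73
  Artistic impression 100 × 0.17 = 17
Sum = 63
Bonus: 63 + 2 = 65
65 is ≥ 65 and < 88 → Tier 2

Tier 2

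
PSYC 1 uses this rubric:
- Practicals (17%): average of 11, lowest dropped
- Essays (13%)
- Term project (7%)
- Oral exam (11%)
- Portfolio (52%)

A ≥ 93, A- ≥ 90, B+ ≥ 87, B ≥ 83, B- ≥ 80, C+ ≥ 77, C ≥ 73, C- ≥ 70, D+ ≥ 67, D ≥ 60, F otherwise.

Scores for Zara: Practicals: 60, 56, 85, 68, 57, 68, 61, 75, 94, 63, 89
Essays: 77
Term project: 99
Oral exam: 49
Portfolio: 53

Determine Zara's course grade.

Practicals: drop 56 → average of remaining 10 = 720/10 = 72
Weighted total:
  Practicals 72 × 0.17 = 12.24
  Essays 77 × 0.13 = 10.01
  Term project 99 × 0.07 = 6.93
  Oral exam 49 × 0.11 = 5.39
  Portfolio 53 × 0.52 = 27.56
Sum = 62.13
62.13 is ≥ 60 and < 67 → D

D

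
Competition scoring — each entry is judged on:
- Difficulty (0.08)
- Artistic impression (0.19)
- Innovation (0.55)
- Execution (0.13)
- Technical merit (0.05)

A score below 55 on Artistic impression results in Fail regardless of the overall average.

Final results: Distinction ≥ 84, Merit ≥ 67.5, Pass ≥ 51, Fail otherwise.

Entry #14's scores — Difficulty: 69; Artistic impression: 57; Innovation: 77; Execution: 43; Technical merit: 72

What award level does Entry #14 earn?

Merit

Artistic impression score 57 ≥ 55: minimum met.
Weighted total:
  Difficulty 69 × 0.08 = 5.52
  Artistic impression 57 × 0.19 = 10.83
  Innovation 77 × 0.55 = 42.35
  Execution 43 × 0.13 = 5.59
  Technical merit 72 × 0.05 = 3.6
Sum = 67.89
67.89 is ≥ 67.5 and < 84 → Merit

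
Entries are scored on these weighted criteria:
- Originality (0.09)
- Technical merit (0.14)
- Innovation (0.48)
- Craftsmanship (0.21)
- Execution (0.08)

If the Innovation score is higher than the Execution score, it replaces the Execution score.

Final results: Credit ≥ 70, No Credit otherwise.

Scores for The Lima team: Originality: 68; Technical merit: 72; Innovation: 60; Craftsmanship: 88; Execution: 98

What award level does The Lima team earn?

Credit

Innovation (60) ≤ Execution (98), so Execution stays at 98.
Weighted total:
  Originality 68 × 0.09 = 6.12
  Technical merit 72 × 0.14 = 10.08
  Innovation 60 × 0.48 = 28.8
  Craftsmanship 88 × 0.21 = 18.48
  Execution 98 × 0.08 = 7.84
Sum = 71.32
71.32 ≥ 70 → Credit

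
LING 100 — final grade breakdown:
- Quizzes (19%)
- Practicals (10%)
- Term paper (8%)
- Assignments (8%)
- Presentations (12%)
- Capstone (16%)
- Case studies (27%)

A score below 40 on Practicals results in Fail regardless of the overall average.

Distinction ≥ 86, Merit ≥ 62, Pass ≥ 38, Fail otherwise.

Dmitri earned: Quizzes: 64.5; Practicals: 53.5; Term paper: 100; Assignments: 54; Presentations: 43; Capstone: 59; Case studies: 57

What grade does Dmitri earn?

Pass

Practicals score 53.5 ≥ 40: minimum met.
Weighted total:
  Quizzes 64.5 × 0.19 = 12.255
  Practicals 53.5 × 0.1 = 5.35
  Term paper 100 × 0.08 = 8
  Assignments 54 × 0.08 = 4.32
  Presentations 43 × 0.12 = 5.16
  Capstone 59 × 0.16 = 9.44
  Case studies 57 × 0.27 = 15.39
Sum = 59.915
59.915 is ≥ 38 and < 62 → Pass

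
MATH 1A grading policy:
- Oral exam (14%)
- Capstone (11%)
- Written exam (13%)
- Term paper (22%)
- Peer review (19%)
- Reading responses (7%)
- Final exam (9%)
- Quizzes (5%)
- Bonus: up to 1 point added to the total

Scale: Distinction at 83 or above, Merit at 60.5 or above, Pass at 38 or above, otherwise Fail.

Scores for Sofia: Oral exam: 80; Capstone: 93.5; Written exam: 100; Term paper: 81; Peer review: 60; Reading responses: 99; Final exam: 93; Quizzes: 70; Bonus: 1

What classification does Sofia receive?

Distinction

Weighted total:
  Oral exam 80 × 0.14 = 11.2
  Capstone 93.5 × 0.11 = 10.285
  Written exam 100 × 0.13 = 13
  Term paper 81 × 0.22 = 17.82
  Peer review 60 × 0.19 = 11.4
  Reading responses 99 × 0.07 = 6.93
  Final exam 93 × 0.09 = 8.37
  Quizzes 70 × 0.05 = 3.5
Sum = 82.505
Bonus: 82.505 + 1 = 83.505
83.505 ≥ 83 → Distinction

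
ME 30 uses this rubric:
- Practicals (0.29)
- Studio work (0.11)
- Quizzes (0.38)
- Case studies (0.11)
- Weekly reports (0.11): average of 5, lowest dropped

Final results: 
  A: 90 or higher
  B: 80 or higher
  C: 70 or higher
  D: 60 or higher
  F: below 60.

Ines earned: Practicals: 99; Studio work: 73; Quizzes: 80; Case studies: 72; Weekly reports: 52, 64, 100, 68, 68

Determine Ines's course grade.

B

Weekly reports: drop 52 → average of remaining 4 = 300/4 = 75
Weighted total:
  Practicals 99 × 0.29 = 28.71
  Studio work 73 × 0.11 = 8.03
  Quizzes 80 × 0.38 = 30.4
  Case studies 72 × 0.11 = 7.92
  Weekly reports 75 × 0.11 = 8.25
Sum = 83.31
83.31 is ≥ 80 and < 90 → B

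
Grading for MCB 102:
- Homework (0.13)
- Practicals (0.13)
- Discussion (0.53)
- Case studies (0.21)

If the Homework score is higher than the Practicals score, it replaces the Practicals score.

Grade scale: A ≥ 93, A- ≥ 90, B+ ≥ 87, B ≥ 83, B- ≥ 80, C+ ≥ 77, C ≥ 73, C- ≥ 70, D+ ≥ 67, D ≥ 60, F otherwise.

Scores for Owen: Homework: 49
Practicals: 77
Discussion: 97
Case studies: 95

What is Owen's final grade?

B+

Homework (49) ≤ Practicals (77), so Practicals stays at 77.
Weighted total:
  Homework 49 × 0.13 = 6.37
  Practicals 77 × 0.13 = 10.01
  Discussion 97 × 0.53 = 51.41
  Case studies 95 × 0.21 = 19.95
Sum = 87.74
87.74 is ≥ 87 and < 90 → B+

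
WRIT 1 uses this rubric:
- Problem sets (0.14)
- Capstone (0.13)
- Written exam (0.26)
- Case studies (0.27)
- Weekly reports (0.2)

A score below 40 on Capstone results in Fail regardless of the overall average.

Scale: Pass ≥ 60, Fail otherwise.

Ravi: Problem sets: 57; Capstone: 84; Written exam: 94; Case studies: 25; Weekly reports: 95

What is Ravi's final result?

Pass

Capstone score 84 ≥ 40: minimum met.
Weighted total:
  Problem sets 57 × 0.14 = 7.98
  Capstone 84 × 0.13 = 10.92
  Written exam 94 × 0.26 = 24.44
  Case studies 25 × 0.27 = 6.75
  Weekly reports 95 × 0.2 = 19
Sum = 69.09
69.09 ≥ 60 → Pass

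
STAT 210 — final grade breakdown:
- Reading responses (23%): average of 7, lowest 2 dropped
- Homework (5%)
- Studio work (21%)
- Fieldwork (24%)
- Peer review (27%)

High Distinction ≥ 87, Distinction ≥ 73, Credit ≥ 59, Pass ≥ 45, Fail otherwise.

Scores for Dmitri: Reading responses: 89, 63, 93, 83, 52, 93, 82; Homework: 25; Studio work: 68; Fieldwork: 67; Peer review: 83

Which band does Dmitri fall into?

Reading responses: drop 52, 63 → average of remaining 5 = 440/5 = 88
Weighted total:
  Reading responses 88 × 0.23 = 20.24
  Homework 25 × 0.05 = 1.25
  Studio work 68 × 0.21 = 14.28
  Fieldwork 67 × 0.24 = 16.08
  Peer review 83 × 0.27 = 22.41
Sum = 74.26
74.26 is ≥ 73 and < 87 → Distinction

Distinction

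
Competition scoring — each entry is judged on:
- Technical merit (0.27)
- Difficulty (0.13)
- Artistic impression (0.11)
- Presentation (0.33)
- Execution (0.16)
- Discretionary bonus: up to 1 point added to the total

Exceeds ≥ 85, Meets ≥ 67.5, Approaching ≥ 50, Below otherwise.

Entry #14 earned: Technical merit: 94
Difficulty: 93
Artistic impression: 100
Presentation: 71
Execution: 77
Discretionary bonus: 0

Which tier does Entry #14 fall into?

Weighted total:
  Technical merit 94 × 0.27 = 25.38
  Difficulty 93 × 0.13 = 12.09
  Artistic impression 100 × 0.11 = 11
  Presentation 71 × 0.33 = 23.43
  Execution 77 × 0.16 = 12.32
Sum = 84.22
Discretionary bonus: 84.22 + 0 = 84.22
84.22 is ≥ 67.5 and < 85 → Meets

Meets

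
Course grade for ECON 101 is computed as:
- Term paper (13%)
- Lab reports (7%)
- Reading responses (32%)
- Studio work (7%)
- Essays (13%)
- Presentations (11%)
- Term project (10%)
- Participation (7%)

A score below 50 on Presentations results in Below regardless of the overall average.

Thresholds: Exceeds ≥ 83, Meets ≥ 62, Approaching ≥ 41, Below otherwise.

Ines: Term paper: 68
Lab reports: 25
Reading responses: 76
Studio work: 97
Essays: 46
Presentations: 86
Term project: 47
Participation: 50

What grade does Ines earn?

Presentations score 86 ≥ 50: minimum met.
Weighted total:
  Term paper 68 × 0.13 = 8.84
  Lab reports 25 × 0.07 = 1.75
  Reading responses 76 × 0.32 = 24.32
  Studio work 97 × 0.07 = 6.79
  Essays 46 × 0.13 = 5.98
  Presentations 86 × 0.11 = 9.46
  Term project 47 × 0.1 = 4.7
  Participation 50 × 0.07 = 3.5
Sum = 65.34
65.34 is ≥ 62 and < 83 → Meets

Meets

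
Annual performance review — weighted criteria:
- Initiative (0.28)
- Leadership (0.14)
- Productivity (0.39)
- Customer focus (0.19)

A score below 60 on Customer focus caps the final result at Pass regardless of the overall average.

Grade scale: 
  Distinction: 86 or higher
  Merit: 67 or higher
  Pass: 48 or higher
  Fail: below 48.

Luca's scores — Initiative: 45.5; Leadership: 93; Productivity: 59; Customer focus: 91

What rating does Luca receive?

Pass

Customer focus score 91 ≥ 60: minimum met.
Weighted total:
  Initiative 45.5 × 0.28 = 12.74
  Leadership 93 × 0.14 = 13.02
  Productivity 59 × 0.39 = 23.01
  Customer focus 91 × 0.19 = 17.29
Sum = 66.06
66.06 is ≥ 48 and < 67 → Pass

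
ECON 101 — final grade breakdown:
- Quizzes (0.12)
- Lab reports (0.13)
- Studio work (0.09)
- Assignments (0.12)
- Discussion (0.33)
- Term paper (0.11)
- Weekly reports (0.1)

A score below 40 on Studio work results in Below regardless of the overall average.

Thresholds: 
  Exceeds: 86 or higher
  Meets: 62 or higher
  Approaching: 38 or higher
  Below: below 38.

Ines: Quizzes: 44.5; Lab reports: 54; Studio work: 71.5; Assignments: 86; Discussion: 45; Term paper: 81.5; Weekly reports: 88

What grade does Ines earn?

Studio work score 71.5 ≥ 40: minimum met.
Weighted total:
  Quizzes 44.5 × 0.12 = 5.34
  Lab reports 54 × 0.13 = 7.02
  Studio work 71.5 × 0.09 = 6.435
  Assignments 86 × 0.12 = 10.32
  Discussion 45 × 0.33 = 14.85
  Term paper 81.5 × 0.11 = 8.965
  Weekly reports 88 × 0.1 = 8.8
Sum = 61.73
61.73 is ≥ 38 and < 62 → Approaching

Approaching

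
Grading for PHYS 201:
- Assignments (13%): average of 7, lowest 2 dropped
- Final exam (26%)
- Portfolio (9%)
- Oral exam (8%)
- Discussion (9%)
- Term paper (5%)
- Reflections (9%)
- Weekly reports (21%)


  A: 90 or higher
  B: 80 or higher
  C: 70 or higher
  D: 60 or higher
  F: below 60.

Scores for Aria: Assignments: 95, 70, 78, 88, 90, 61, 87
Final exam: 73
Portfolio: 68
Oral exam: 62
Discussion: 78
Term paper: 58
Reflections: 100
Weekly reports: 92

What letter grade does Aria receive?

Assignments: drop 61, 70 → average of remaining 5 = 438/5 = 87.6
Weighted total:
  Assignments 87.6 × 0.13 = 11.388
  Final exam 73 × 0.26 = 18.98
  Portfolio 68 × 0.09 = 6.12
  Oral exam 62 × 0.08 = 4.96
  Discussion 78 × 0.09 = 7.02
  Term paper 58 × 0.05 = 2.9
  Reflections 100 × 0.09 = 9
  Weekly reports 92 × 0.21 = 19.32
Sum = 79.688
79.688 is ≥ 70 and < 80 → C

C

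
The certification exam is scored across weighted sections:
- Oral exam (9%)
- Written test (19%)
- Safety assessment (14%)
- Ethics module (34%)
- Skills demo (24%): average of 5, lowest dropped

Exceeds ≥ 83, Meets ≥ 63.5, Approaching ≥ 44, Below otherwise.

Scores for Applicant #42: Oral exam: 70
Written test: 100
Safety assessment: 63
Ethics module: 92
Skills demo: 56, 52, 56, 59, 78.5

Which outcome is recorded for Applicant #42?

Skills demo: drop 52 → average of remaining 4 = 249.5/4 = 62.375
Weighted total:
  Oral exam 70 × 0.09 = 6.3
  Written test 100 × 0.19 = 19
  Safety assessment 63 × 0.14 = 8.82
  Ethics module 92 × 0.34 = 31.28
  Skills demo 62.375 × 0.24 = 14.97
Sum = 80.37
80.37 is ≥ 63.5 and < 83 → Meets

Meets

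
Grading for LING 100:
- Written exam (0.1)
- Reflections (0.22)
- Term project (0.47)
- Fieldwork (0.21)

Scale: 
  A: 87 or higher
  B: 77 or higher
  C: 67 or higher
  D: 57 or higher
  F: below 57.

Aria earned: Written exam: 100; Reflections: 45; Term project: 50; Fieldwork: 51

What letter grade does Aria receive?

Weighted total:
  Written exam 100 × 0.1 = 10
  Reflections 45 × 0.22 = 9.9
  Term project 50 × 0.47 = 23.5
  Fieldwork 51 × 0.21 = 10.71
Sum = 54.11
54.11 < 57 → F

F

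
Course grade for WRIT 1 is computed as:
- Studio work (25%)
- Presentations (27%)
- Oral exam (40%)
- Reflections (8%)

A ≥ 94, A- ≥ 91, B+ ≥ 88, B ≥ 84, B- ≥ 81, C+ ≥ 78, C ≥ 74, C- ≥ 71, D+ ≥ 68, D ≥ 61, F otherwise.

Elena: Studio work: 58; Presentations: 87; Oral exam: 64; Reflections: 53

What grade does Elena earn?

Weighted total:
  Studio work 58 × 0.25 = 14.5
  Presentations 87 × 0.27 = 23.49
  Oral exam 64 × 0.4 = 25.6
  Reflections 53 × 0.08 = 4.24
Sum = 67.83
67.83 is ≥ 61 and < 68 → D

D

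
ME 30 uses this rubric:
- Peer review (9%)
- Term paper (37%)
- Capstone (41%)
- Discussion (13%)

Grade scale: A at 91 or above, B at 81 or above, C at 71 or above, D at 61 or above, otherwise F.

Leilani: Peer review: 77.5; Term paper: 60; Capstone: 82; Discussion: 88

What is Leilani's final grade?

C

Weighted total:
  Peer review 77.5 × 0.09 = 6.975
  Term paper 60 × 0.37 = 22.2
  Capstone 82 × 0.41 = 33.62
  Discussion 88 × 0.13 = 11.44
Sum = 74.235
74.235 is ≥ 71 and < 81 → C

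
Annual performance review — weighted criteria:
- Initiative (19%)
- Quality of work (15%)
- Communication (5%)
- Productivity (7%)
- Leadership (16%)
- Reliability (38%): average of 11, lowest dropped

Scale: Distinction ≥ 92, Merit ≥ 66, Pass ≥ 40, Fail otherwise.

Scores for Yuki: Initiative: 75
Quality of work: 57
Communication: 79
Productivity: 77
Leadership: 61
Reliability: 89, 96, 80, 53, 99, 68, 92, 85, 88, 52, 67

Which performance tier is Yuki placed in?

Merit

Reliability: drop 52 → average of remaining 10 = 817/10 = 81.7
Weighted total:
  Initiative 75 × 0.19 = 14.25
  Quality of work 57 × 0.15 = 8.55
  Communication 79 × 0.05 = 3.95
  Productivity 77 × 0.07 = 5.39
  Leadership 61 × 0.16 = 9.76
  Reliability 81.7 × 0.38 = 31.046
Sum = 72.946
72.946 is ≥ 66 and < 92 → Merit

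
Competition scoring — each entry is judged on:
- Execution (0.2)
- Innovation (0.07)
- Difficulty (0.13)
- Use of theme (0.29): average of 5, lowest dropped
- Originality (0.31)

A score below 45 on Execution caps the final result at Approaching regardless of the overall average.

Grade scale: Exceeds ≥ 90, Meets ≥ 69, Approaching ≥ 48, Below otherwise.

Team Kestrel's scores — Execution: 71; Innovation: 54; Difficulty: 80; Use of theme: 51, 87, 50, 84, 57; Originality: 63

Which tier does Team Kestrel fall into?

Use of theme: drop 50 → average of remaining 4 = 279/4 = 69.75
Execution score 71 ≥ 45: minimum met.
Weighted total:
  Execution 71 × 0.2 = 14.2
  Innovation 54 × 0.07 = 3.78
  Difficulty 80 × 0.13 = 10.4
  Use of theme 69.75 × 0.29 = 20.2275
  Originality 63 × 0.31 = 19.53
Sum = 68.1375
68.1375 is ≥ 48 and < 69 → Approaching

Approaching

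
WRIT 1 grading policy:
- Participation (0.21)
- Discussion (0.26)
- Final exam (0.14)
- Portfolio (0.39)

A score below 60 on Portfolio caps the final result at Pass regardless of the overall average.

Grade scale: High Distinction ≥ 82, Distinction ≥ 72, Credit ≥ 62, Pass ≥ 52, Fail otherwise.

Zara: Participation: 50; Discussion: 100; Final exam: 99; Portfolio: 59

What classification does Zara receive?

Portfolio score 59 < 60: minimum not met.
Weighted total:
  Participation 50 × 0.21 = 10.5
  Discussion 100 × 0.26 = 26
  Final exam 99 × 0.14 = 13.86
  Portfolio 59 × 0.39 = 23.01
Sum = 73.37
73.37 would be Distinction; cap at Pass applies → Pass.

Pass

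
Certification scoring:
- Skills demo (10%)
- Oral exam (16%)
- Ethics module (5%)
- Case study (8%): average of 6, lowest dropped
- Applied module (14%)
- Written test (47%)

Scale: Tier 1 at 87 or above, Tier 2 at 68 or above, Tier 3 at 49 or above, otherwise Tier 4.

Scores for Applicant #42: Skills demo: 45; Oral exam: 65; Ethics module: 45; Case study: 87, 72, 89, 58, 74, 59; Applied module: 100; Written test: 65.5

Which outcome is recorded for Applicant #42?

Case study: drop 58 → average of remaining 5 = 381/5 = 76.2
Weighted total:
  Skills demo 45 × 0.1 = 4.5
  Oral exam 65 × 0.16 = 10.4
  Ethics module 45 × 0.05 = 2.25
  Case study 76.2 × 0.08 = 6.096
  Applied module 100 × 0.14 = 14
  Written test 65.5 × 0.47 = 30.785
Sum = 68.031
68.031 is ≥ 68 and < 87 → Tier 2

Tier 2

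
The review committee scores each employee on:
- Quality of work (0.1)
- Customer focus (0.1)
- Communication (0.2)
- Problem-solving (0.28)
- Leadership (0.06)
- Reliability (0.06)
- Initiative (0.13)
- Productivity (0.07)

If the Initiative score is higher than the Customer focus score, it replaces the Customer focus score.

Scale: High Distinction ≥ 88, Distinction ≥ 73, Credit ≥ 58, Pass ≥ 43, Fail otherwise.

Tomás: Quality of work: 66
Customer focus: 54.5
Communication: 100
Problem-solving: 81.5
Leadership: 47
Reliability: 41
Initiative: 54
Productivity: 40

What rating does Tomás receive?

Initiative (54) ≤ Customer focus (54.5), so Customer focus stays at 54.5.
Weighted total:
  Quality of work 66 × 0.1 = 6.6
  Customer focus 54.5 × 0.1 = 5.45
  Communication 100 × 0.2 = 20
  Problem-solving 81.5 × 0.28 = 22.82
  Leadership 47 × 0.06 = 2.82
  Reliability 41 × 0.06 = 2.46
  Initiative 54 × 0.13 = 7.02
  Productivity 40 × 0.07 = 2.8
Sum = 69.97
69.97 is ≥ 58 and < 73 → Credit

Credit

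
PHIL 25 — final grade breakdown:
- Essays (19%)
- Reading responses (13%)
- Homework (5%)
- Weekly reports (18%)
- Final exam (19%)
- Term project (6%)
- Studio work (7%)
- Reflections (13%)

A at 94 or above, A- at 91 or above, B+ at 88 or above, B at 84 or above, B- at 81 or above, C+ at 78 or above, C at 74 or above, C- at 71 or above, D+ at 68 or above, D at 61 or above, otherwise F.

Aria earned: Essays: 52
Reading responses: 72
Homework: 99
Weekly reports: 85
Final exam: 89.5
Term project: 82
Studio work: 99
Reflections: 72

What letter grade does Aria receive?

Weighted total:
  Essays 52 × 0.19 = 9.88
  Reading responses 72 × 0.13 = 9.36
  Homework 99 × 0.05 = 4.95
  Weekly reports 85 × 0.18 = 15.3
  Final exam 89.5 × 0.19 = 17.005
  Term project 82 × 0.06 = 4.92
  Studio work 99 × 0.07 = 6.93
  Reflections 72 × 0.13 = 9.36
Sum = 77.705
77.705 is ≥ 74 and < 78 → C

C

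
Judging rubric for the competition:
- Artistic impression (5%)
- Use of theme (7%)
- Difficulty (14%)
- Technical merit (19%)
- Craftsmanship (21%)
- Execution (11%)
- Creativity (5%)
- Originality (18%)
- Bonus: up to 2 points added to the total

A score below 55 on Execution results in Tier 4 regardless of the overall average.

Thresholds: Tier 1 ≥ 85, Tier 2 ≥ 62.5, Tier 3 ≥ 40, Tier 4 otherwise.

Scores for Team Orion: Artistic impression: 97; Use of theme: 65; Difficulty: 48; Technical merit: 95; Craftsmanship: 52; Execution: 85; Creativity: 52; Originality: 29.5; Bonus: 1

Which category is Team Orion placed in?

Tier 2

Execution score 85 ≥ 55: minimum met.
Weighted total:
  Artistic impression 97 × 0.05 = 4.85
  Use of theme 65 × 0.07 = 4.55
  Difficulty 48 × 0.14 = 6.72
  Technical merit 95 × 0.19 = 18.05
  Craftsmanship 52 × 0.21 = 10.92
  Execution 85 × 0.11 = 9.35
  Creativity 52 × 0.05 = 2.6
  Originality 29.5 × 0.18 = 5.31
Sum = 62.35
Bonus: 62.35 + 1 = 63.35
63.35 is ≥ 62.5 and < 85 → Tier 2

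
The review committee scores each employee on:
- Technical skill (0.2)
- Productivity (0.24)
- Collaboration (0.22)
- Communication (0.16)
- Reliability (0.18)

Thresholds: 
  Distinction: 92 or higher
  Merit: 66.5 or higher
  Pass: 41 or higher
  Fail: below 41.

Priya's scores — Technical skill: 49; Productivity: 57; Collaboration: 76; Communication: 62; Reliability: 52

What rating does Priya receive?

Weighted total:
  Technical skill 49 × 0.2 = 9.8
  Productivity 57 × 0.24 = 13.68
  Collaboration 76 × 0.22 = 16.72
  Communication 62 × 0.16 = 9.92
  Reliability 52 × 0.18 = 9.36
Sum = 59.48
59.48 is ≥ 41 and < 66.5 → Pass

Pass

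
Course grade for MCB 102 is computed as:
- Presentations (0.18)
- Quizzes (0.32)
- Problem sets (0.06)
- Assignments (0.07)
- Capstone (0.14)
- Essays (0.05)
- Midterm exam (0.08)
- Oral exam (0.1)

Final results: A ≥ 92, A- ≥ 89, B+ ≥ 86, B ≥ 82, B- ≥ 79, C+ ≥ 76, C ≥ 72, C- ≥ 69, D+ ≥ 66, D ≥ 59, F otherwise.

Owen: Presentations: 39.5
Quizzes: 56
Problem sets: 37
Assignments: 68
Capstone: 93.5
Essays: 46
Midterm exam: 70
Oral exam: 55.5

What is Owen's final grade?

Weighted total:
  Presentations 39.5 × 0.18 = 7.11
  Quizzes 56 × 0.32 = 17.92
  Problem sets 37 × 0.06 = 2.22
  Assignments 68 × 0.07 = 4.76
  Capstone 93.5 × 0.14 = 13.09
  Essays 46 × 0.05 = 2.3
  Midterm exam 70 × 0.08 = 5.6
  Oral exam 55.5 × 0.1 = 5.55
Sum = 58.55
58.55 < 59 → F

F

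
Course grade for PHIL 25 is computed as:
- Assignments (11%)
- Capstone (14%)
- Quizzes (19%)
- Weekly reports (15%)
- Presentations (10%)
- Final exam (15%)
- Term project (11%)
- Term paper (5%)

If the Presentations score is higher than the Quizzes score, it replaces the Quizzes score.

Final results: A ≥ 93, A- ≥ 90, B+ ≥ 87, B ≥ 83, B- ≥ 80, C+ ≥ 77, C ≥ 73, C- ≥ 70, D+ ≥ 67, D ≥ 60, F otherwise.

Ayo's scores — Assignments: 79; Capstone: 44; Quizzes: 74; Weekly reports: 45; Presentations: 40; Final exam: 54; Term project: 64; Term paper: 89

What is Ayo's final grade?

Presentations (40) ≤ Quizzes (74), so Quizzes stays at 74.
Weighted total:
  Assignments 79 × 0.11 = 8.69
  Capstone 44 × 0.14 = 6.16
  Quizzes 74 × 0.19 = 14.06
  Weekly reports 45 × 0.15 = 6.75
  Presentations 40 × 0.1 = 4
  Final exam 54 × 0.15 = 8.1
  Term project 64 × 0.11 = 7.04
  Term paper 89 × 0.05 = 4.45
Sum = 59.25
59.25 < 60 → F

F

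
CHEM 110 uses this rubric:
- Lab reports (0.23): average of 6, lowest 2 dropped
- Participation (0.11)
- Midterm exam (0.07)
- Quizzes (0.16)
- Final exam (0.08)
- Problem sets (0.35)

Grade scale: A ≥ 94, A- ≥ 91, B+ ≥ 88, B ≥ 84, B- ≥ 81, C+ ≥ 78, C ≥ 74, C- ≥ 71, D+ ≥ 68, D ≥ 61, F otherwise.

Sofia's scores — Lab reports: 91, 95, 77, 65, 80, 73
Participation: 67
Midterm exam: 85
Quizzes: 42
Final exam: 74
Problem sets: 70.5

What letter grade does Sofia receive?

D+

Lab reports: drop 65, 73 → average of remaining 4 = 343/4 = 85.75
Weighted total:
  Lab reports 85.75 × 0.23 = 19.7225
  Participation 67 × 0.11 = 7.37
  Midterm exam 85 × 0.07 = 5.95
  Quizzes 42 × 0.16 = 6.72
  Final exam 74 × 0.08 = 5.92
  Problem sets 70.5 × 0.35 = 24.675
Sum = 70.3575
70.3575 is ≥ 68 and < 71 → D+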